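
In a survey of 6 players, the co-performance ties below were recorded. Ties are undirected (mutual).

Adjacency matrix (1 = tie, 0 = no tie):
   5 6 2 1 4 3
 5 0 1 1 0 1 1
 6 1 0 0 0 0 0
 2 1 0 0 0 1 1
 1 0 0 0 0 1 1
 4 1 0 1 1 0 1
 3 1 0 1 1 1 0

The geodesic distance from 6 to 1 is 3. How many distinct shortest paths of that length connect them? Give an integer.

2

The shortest distance is 3. The length-3 paths are: 6–5–4–1; 6–5–3–1.
That gives 2 distinct shortest paths.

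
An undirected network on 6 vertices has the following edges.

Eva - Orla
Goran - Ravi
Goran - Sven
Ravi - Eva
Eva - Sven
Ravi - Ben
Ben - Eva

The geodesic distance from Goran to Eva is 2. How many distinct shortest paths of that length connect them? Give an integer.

2

The shortest distance is 2. The length-2 paths are: Goran–Ravi–Eva; Goran–Sven–Eva.
That gives 2 distinct shortest paths.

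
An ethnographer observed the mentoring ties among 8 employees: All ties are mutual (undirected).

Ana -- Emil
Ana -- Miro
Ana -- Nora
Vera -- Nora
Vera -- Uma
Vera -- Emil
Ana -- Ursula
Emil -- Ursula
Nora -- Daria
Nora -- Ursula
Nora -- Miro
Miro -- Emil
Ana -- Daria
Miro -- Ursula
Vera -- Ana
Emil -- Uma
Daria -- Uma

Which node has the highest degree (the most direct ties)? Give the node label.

Degrees — Ana:6, Daria:3, Emil:5, Miro:4, Nora:5, Uma:3, Ursula:4, Vera:4.
The maximum is 6, attained only by Ana.

Ana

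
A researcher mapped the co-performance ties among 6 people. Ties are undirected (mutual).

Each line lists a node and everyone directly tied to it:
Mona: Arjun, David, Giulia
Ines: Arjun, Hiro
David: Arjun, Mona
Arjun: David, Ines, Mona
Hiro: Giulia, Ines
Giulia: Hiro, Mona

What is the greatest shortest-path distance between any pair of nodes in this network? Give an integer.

3

Eccentricity of each node (its greatest distance to any other): Arjun:2, David:3, Giulia:2, Hiro:3, Ines:2, Mona:2.
The maximum eccentricity is 3, realized for instance by the pair Hiro–David via Hiro – Ines – Arjun – David. So the diameter is 3.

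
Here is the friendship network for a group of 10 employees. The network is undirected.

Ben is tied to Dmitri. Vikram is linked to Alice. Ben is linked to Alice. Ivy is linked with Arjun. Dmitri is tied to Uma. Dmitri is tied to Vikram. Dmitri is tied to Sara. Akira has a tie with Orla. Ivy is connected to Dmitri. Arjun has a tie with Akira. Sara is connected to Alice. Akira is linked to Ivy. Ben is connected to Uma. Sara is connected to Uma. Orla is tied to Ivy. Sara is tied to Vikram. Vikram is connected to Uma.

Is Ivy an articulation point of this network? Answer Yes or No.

Removing Ivy leaves {Akira, Arjun, and Orla} with no path to {Alice, Ben, Dmitri, Sara, Uma, and Vikram}, so the network splits into 2 components. Ivy is a cut vertex.

Yes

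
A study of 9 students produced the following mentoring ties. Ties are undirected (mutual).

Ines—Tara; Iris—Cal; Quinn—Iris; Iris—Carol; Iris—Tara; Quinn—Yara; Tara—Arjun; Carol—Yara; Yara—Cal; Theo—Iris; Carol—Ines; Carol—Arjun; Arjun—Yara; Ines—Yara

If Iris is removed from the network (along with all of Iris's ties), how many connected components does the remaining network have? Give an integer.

Without Iris, the remaining ties split the others into: {Arjun, Cal, Carol, Ines, Quinn, Tara, Yara}; {Theo}.
That's 2 separate components.

2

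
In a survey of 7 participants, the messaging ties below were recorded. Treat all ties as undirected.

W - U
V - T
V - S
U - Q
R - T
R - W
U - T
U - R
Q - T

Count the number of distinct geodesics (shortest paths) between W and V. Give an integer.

The shortest distance is 3. The length-3 paths are: W–R–T–V; W–U–T–V.
That gives 2 distinct shortest paths.

2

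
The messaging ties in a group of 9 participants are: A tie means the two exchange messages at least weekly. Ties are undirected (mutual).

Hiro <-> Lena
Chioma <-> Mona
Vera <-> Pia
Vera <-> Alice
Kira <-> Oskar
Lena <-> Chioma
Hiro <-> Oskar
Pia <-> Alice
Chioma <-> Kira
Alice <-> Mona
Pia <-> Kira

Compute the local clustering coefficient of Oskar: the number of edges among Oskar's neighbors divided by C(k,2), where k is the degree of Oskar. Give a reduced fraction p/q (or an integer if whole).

Oskar's neighbors: Hiro and Kira (k = 2).
Possible neighbor pairs: C(2,2) = 1. Edges among them: none → e = 0.
Clustering(Oskar) = 0/1.

0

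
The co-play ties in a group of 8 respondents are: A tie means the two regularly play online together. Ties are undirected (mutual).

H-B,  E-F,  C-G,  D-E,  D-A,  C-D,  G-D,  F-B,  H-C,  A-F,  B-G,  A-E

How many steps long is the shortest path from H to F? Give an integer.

2

One shortest route is H – B – F, which uses 2 edges, and H and F are not directly tied, so nothing shorter exists. So d(H,F) = 2.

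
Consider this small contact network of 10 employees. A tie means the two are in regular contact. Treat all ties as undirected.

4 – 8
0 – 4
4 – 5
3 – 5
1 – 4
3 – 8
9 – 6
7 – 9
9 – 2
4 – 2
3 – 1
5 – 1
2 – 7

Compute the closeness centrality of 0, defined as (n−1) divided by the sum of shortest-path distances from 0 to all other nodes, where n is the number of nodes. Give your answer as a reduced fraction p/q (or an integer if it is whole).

Distances from 0: 1:2, 2:2, 3:3, 4:1, 5:2, 6:4, 7:3, 8:2, 9:3. Sum = 22.
n = 10, so closeness = 9/22.

9/22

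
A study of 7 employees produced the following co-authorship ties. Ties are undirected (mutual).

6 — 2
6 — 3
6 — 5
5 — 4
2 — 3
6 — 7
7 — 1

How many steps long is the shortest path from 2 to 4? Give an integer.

3

One shortest route is 2 – 6 – 5 – 4, which uses 3 edges, and at distance 2 from 2 we only reach {5, 7}, which does not include 4. So d(2,4) = 3.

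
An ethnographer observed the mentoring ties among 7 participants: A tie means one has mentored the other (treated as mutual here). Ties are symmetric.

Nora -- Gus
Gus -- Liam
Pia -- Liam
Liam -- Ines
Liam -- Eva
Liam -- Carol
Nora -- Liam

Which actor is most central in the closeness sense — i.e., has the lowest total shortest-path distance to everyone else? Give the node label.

Liam

Farness (sum of distances to all others) for each node — Carol:11, Eva:11, Gus:10, Ines:11, Liam:6, Nora:10, Pia:11.
The smallest farness is 6, for Liam, so Liam has the highest closeness.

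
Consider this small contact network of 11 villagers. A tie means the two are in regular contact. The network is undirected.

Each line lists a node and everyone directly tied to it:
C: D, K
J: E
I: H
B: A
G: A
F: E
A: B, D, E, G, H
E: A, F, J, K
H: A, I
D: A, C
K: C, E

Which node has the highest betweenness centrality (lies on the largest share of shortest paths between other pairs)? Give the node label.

Unnormalized betweenness of each node: A:32, B:0, C:1, D:5, E:22, F:0, G:0, H:9, I:0, J:0, K:3.
A has the largest value, 32, making it the main broker — the node through which the most shortest paths run.

A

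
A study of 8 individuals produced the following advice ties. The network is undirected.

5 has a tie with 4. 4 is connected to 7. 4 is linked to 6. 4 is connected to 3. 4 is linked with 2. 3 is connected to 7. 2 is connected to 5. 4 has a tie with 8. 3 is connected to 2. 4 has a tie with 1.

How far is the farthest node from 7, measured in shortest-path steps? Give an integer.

Distances from 7: 1:2, 2:2, 3:1, 4:1, 5:2, 6:2, 8:2.
The largest is 2 (to 6, 2, 8, 5, and 1), so the eccentricity of 7 is 2.

2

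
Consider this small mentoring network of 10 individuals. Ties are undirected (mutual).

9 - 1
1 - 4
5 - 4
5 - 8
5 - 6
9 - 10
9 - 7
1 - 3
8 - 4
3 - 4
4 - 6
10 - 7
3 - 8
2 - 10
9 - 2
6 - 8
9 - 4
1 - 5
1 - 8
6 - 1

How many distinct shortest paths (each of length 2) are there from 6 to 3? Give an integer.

3

The shortest distance is 2. The length-2 paths are: 6–8–3; 6–1–3; 6–4–3.
That gives 3 distinct shortest paths.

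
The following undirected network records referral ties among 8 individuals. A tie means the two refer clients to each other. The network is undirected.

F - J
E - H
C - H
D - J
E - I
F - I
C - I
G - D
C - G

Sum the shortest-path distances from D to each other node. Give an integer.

16

Distances from D: C:2, E:4, F:2, G:1, H:3, I:3, J:1.
Sum = 2 + 4 + 2 + 1 + 3 + 3 + 1 = 16.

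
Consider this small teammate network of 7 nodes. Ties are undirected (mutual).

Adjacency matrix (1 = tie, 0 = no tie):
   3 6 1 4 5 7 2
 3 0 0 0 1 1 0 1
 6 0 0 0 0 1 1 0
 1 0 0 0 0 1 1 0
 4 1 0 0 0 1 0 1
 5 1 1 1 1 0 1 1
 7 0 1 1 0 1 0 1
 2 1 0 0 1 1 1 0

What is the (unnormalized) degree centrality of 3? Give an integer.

3 is directly tied to 2, 4, and 5. That is 3 neighbors, so the degree of 3 is 3.

3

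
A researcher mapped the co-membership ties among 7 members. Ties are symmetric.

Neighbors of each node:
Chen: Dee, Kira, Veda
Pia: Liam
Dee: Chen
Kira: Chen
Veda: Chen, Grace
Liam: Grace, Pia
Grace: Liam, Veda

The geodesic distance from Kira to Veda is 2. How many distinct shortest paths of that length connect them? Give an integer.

1

The shortest distance is 2, and the only length-2 path is Kira–Chen–Veda. So there is exactly 1 shortest path.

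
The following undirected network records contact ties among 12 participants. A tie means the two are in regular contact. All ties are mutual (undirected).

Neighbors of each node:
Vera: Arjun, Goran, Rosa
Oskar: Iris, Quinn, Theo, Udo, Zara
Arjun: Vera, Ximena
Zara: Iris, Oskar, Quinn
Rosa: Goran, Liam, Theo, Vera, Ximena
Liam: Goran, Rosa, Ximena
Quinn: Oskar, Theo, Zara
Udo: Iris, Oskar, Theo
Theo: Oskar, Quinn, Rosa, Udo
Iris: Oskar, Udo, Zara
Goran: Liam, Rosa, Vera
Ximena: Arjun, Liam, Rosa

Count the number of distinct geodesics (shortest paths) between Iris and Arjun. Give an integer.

4

The shortest distance is 5. The length-5 paths are: Iris–Oskar–Theo–Rosa–Ximena–Arjun; Iris–Udo–Theo–Rosa–Ximena–Arjun; Iris–Oskar–Theo–Rosa–Vera–Arjun; Iris–Udo–Theo–Rosa–Vera–Arjun.
That gives 4 distinct shortest paths.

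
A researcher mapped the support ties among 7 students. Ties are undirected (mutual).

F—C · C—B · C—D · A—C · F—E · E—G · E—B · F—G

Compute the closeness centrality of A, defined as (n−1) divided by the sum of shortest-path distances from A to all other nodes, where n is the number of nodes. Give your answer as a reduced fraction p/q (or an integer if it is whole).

6/13

Distances from A: B:2, C:1, D:2, E:3, F:2, G:3. Sum = 13.
n = 7, so closeness = 6/13.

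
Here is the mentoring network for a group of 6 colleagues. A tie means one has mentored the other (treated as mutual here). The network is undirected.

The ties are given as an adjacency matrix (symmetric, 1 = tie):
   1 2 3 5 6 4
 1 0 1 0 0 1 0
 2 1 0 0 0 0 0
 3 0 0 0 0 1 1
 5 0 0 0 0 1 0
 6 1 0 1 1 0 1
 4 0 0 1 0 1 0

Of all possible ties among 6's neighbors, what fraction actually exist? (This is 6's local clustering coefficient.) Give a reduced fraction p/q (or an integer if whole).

6's neighbors: 1, 3, 4, and 5 (k = 4).
Possible neighbor pairs: C(4,2) = 6. Edges among them: 3–4 → e = 1.
Clustering(6) = 1/6.

1/6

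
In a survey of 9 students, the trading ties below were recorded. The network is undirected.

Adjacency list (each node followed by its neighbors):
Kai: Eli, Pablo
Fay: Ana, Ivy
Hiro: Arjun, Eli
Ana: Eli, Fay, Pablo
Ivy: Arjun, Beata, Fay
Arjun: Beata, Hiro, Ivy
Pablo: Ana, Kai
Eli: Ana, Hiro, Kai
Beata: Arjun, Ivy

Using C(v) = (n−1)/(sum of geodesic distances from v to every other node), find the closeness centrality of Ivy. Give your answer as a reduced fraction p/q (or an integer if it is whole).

8/17

Distances from Ivy: Ana:2, Arjun:1, Beata:1, Eli:3, Fay:1, Hiro:2, Kai:4, Pablo:3. Sum = 17.
n = 9, so closeness = 8/17.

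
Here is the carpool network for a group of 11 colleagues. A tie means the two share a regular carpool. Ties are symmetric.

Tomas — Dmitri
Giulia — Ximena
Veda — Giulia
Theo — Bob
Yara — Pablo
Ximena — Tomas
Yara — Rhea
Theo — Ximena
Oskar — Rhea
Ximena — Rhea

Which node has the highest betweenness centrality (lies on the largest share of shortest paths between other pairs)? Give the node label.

Unnormalized betweenness of each node: Bob:0, Dmitri:0, Giulia:9, Oskar:0, Pablo:0, Rhea:23, Theo:9, Tomas:9, Veda:0, Ximena:36, Yara:9.
Ximena has the largest value, 36, making it the main broker — the node through which the most shortest paths run.

Ximena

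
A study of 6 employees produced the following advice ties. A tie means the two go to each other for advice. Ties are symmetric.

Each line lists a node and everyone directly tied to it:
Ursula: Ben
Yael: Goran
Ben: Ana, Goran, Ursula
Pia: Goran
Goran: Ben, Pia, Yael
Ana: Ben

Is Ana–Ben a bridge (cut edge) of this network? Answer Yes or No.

Yes

Without the Ana–Ben edge there is no alternate route between Ana and Ben, so the network disconnects. It is a bridge.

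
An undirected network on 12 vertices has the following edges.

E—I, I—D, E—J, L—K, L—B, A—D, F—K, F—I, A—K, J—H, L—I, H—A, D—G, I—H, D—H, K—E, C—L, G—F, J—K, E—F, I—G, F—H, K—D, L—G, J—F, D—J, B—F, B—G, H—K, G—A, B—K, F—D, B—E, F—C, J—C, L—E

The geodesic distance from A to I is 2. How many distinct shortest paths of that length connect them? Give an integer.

3

The shortest distance is 2. The length-2 paths are: A–D–I; A–G–I; A–H–I.
That gives 3 distinct shortest paths.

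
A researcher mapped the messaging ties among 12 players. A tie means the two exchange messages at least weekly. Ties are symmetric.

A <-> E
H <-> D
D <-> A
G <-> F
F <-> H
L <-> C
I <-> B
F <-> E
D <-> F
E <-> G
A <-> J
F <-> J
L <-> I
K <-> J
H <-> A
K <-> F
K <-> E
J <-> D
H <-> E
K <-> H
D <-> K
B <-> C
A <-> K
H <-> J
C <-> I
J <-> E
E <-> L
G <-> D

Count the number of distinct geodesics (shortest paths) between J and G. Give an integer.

The shortest distance is 2. The length-2 paths are: J–F–G; J–E–G; J–D–G.
That gives 3 distinct shortest paths.

3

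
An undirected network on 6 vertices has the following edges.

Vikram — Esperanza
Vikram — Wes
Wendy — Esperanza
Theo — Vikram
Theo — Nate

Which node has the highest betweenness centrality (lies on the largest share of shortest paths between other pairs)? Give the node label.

Unnormalized betweenness of each node: Esperanza:4, Nate:0, Theo:4, Vikram:8, Wendy:0, Wes:0.
Vikram has the largest value, 8, making it the main broker — the node through which the most shortest paths run.

Vikram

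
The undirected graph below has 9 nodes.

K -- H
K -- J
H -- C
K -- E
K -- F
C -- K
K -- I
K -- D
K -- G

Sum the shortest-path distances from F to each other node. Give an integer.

15

Distances from F: C:2, D:2, E:2, G:2, H:2, I:2, J:2, K:1.
Sum = 2 + 2 + 2 + 2 + 2 + 2 + 2 + 1 = 15.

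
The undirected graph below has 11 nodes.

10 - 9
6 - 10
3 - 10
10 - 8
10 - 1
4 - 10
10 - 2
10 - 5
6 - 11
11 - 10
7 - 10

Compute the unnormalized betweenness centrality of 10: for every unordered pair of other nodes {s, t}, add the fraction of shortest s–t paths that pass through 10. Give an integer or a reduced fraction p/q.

Pairs whose geodesics pass through 10 — 3–4: 1; 3–1: 1; 3–9: 1; 3–6: 1; 3–8: 1; 3–7: 1; 3–2: 1; 3–11: 1; 3–5: 1; 4–1: 1; 4–9: 1; 4–6: 1; 4–8: 1; 4–7: 1 … (+30 more pairs).
All other pairs contribute 0.
Summing the contributions gives betweenness(10) = 44.

44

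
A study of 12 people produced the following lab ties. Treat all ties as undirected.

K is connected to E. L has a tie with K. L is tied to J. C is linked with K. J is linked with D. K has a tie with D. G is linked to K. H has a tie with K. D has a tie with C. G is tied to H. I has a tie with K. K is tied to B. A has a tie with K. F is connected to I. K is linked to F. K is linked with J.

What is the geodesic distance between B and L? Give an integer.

2

One shortest route is B – K – L, which uses 2 edges, and B and L are not directly tied, so nothing shorter exists. So d(B,L) = 2.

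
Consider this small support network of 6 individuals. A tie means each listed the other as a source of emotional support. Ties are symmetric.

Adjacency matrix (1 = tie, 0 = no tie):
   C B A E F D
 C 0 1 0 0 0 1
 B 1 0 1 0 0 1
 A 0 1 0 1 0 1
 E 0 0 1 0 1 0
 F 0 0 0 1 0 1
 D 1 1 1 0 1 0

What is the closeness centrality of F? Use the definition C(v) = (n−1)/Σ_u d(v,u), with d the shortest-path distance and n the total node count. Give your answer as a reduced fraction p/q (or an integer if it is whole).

Distances from F: A:2, B:2, C:2, D:1, E:1. Sum = 8.
n = 6, so closeness = 5/8.

5/8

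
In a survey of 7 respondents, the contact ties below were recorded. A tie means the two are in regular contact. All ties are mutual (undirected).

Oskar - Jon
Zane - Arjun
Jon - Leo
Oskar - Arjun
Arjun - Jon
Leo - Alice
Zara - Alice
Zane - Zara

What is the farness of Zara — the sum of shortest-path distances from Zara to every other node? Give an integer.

Distances from Zara: Alice:1, Arjun:2, Jon:3, Leo:2, Oskar:3, Zane:1.
Sum = 1 + 2 + 3 + 2 + 3 + 1 = 12.

12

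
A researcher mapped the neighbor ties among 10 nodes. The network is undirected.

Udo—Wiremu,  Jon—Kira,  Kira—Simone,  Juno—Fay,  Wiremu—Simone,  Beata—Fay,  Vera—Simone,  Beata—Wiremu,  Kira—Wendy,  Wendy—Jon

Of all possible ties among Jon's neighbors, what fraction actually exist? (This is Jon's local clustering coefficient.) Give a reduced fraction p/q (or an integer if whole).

1

Jon's neighbors: Kira and Wendy (k = 2).
Possible neighbor pairs: C(2,2) = 1. Edges among them: Kira–Wendy → e = 1.
Clustering(Jon) = 1/1.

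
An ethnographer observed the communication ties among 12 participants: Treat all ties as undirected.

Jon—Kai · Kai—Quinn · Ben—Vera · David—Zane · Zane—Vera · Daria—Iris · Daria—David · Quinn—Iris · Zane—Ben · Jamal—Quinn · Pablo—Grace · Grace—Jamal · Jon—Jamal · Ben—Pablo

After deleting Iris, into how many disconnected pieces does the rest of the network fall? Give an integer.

Iris's neighbors (Daria and Quinn) remain reachable from one another through other ties, so the rest of the network stays in one piece.

1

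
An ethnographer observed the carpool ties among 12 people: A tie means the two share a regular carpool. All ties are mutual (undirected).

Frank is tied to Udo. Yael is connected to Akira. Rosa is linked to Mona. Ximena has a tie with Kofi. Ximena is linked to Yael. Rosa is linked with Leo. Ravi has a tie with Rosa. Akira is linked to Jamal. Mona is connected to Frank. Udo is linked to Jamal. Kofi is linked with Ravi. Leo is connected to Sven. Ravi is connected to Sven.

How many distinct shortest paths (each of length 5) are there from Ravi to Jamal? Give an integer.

2

The shortest distance is 5. The length-5 paths are: Ravi–Kofi–Ximena–Yael–Akira–Jamal; Ravi–Rosa–Mona–Frank–Udo–Jamal.
That gives 2 distinct shortest paths.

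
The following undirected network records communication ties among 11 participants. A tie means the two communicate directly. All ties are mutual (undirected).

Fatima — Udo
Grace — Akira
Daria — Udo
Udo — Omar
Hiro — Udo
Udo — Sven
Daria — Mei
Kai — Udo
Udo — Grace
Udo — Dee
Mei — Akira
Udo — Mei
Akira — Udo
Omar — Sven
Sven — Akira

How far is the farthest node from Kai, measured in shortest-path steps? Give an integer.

Distances from Kai: Akira:2, Daria:2, Dee:2, Fatima:2, Grace:2, Hiro:2, Mei:2, Omar:2, Sven:2, Udo:1.
The largest is 2 (to Akira, Fatima, Sven, Omar, Daria, Grace, Hiro, Mei, and Dee), so the eccentricity of Kai is 2.

2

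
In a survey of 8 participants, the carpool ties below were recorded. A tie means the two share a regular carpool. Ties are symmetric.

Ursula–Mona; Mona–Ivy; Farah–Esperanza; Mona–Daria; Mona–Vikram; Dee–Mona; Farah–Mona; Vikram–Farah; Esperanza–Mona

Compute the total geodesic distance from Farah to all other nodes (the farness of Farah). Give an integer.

Distances from Farah: Daria:2, Dee:2, Esperanza:1, Ivy:2, Mona:1, Ursula:2, Vikram:1.
Sum = 2 + 2 + 1 + 2 + 1 + 2 + 1 = 11.

11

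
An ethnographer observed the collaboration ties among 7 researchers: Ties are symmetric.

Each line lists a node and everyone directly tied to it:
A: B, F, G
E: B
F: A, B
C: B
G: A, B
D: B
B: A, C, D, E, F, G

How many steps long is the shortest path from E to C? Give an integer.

2

One shortest route is E – B – C, which uses 2 edges, and E and C are not directly tied, so nothing shorter exists. So d(E,C) = 2.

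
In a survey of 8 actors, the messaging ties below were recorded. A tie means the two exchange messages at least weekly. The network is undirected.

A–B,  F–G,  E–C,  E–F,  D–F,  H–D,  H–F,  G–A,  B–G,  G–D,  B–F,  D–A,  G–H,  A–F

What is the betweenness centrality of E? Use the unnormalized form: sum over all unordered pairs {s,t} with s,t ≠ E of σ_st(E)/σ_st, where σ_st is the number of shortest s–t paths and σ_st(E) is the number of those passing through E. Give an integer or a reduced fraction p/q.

Pairs whose geodesics pass through E — G–C: 1; A–C: 1; D–C: 1; F–C: 1; H–C: 1; B–C: 1.
All other pairs contribute 0.
Summing the contributions gives betweenness(E) = 6.

6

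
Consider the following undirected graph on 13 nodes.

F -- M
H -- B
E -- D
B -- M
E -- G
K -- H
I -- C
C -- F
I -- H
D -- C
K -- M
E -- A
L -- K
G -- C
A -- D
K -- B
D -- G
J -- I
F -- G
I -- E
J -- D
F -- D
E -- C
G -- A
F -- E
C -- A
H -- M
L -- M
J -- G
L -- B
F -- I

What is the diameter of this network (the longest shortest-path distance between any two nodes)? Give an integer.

4

Eccentricity of each node (its greatest distance to any other): A:4, B:4, C:3, D:3, E:3, F:2, G:3, H:3, I:3, J:4, K:4, L:4, M:3.
The maximum eccentricity is 4, realized for instance by the pair A–B via A – D – F – M – B. So the diameter is 4.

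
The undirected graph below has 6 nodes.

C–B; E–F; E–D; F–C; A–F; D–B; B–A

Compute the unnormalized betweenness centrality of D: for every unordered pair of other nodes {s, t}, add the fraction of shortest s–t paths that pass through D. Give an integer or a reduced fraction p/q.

1

Pairs whose geodesics pass through D — E–B: 1.
All other pairs contribute 0.
Summing the contributions gives betweenness(D) = 1.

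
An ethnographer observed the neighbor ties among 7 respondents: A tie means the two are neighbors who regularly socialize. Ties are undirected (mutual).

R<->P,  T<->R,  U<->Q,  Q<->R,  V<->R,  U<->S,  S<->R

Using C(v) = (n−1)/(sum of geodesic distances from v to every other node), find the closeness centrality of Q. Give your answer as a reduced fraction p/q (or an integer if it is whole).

3/5

Distances from Q: P:2, R:1, S:2, T:2, U:1, V:2. Sum = 10.
n = 7, so closeness = 6/10 = 3/5.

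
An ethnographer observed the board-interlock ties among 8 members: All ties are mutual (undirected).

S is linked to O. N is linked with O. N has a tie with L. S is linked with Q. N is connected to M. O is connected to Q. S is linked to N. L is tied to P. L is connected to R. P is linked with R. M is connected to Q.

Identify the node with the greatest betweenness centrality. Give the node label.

N

Unnormalized betweenness of each node: L:10, M:4/3, N:13, O:4/3, P:0, Q:1, R:0, S:4/3.
N has the largest value, 13, making it the main broker — the node through which the most shortest paths run.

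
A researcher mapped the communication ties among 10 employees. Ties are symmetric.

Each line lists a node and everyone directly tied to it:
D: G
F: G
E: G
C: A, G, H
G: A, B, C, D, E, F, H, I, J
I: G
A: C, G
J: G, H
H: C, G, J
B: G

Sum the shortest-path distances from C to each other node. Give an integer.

15

Distances from C: A:1, B:2, D:2, E:2, F:2, G:1, H:1, I:2, J:2.
Sum = 1 + 2 + 2 + 2 + 2 + 1 + 1 + 2 + 2 = 15.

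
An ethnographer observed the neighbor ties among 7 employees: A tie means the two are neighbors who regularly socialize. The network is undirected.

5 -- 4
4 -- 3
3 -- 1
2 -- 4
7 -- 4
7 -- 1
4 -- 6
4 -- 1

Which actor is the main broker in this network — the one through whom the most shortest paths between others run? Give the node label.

4

Unnormalized betweenness of each node: 1:1/2, 2:0, 3:0, 4:25/2, 5:0, 6:0, 7:0.
4 has the largest value, 25/2, making it the main broker — the node through which the most shortest paths run.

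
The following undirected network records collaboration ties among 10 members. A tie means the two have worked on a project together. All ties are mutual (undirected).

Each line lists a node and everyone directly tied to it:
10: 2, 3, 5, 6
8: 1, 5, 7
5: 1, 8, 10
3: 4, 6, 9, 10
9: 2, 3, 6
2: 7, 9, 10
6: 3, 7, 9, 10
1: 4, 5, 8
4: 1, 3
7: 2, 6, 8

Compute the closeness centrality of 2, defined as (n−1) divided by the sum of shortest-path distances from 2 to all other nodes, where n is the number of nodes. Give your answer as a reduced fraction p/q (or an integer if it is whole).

Distances from 2: 1:3, 3:2, 4:3, 5:2, 6:2, 7:1, 8:2, 9:1, 10:1. Sum = 17.
n = 10, so closeness = 9/17.

9/17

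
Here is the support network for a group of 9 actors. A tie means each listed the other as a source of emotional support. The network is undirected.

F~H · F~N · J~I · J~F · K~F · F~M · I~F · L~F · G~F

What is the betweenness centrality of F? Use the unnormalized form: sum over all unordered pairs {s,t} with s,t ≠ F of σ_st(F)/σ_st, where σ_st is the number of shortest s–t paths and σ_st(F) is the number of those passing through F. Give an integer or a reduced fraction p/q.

Pairs whose geodesics pass through F — H–K: 1; H–J: 1; H–M: 1; H–G: 1; H–N: 1; H–I: 1; H–L: 1; K–J: 1; K–M: 1; K–G: 1; K–N: 1; K–I: 1; K–L: 1; J–M: 1 … (+13 more pairs).
All other pairs contribute 0.
Summing the contributions gives betweenness(F) = 27.

27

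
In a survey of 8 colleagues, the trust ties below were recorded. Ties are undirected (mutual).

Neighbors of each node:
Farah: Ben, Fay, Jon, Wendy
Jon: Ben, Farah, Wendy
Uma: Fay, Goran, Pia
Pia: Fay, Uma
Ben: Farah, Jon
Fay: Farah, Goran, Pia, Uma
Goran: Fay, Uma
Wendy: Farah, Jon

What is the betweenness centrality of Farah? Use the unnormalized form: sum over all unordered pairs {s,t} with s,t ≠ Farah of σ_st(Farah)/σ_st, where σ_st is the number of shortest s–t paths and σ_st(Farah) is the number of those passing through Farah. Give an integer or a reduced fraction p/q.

25/2

Pairs whose geodesics pass through Farah — Wendy–Ben: 1/2; Wendy–Goran: 1; Wendy–Fay: 1; Wendy–Pia: 1; Wendy–Uma: 1; Ben–Goran: 1; Ben–Fay: 1; Ben–Pia: 1; Ben–Uma: 1; Jon–Goran: 1; Jon–Fay: 1; Jon–Pia: 1; Jon–Uma: 1.
All other pairs contribute 0.
Summing the contributions gives betweenness(Farah) = 25/2.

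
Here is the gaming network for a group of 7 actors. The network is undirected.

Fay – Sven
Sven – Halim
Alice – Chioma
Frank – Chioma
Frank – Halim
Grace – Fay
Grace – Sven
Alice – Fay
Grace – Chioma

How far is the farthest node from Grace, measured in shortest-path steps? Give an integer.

2

Distances from Grace: Alice:2, Chioma:1, Fay:1, Frank:2, Halim:2, Sven:1.
The largest is 2 (to Halim, Alice, and Frank), so the eccentricity of Grace is 2.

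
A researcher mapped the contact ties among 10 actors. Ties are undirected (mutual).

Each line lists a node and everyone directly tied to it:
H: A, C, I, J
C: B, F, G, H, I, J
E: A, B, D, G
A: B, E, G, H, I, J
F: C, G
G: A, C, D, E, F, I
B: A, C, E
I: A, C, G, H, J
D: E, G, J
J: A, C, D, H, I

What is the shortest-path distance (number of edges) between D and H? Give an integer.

2

One shortest route is D – J – H, which uses 2 edges, and D and H are not directly tied, so nothing shorter exists. So d(D,H) = 2.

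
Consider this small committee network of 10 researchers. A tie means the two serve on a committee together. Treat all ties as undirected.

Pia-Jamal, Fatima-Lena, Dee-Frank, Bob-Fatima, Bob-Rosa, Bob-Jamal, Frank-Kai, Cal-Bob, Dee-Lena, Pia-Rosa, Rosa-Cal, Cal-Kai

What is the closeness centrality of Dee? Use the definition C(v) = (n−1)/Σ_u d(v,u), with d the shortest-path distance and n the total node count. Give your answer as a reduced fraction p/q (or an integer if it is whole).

Distances from Dee: Bob:3, Cal:3, Fatima:2, Frank:1, Jamal:4, Kai:2, Lena:1, Pia:5, Rosa:4. Sum = 25.
n = 10, so closeness = 9/25.

9/25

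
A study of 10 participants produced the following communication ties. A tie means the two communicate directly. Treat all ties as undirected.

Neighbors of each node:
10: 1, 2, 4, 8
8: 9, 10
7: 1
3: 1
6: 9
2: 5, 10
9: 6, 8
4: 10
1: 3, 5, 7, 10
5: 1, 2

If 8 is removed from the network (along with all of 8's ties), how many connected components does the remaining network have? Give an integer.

Without 8, the remaining ties split the others into: {1, 2, 3, 4, 5, 7, 10}; {6, 9}.
That's 2 separate components.

2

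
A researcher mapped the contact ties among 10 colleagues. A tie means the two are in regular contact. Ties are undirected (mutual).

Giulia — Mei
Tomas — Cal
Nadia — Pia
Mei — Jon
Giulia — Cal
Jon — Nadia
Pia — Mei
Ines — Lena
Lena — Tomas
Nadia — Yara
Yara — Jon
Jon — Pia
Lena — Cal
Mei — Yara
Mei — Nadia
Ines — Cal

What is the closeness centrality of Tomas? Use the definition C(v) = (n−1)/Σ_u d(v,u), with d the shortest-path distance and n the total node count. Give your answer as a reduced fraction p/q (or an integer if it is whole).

Distances from Tomas: Cal:1, Giulia:2, Ines:2, Jon:4, Lena:1, Mei:3, Nadia:4, Pia:4, Yara:4. Sum = 25.
n = 10, so closeness = 9/25.

9/25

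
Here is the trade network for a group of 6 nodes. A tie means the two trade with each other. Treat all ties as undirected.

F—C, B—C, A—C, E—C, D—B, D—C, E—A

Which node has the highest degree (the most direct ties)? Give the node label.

Degrees — A:2, B:2, C:5, D:2, E:2, F:1.
The maximum is 5, attained only by C.

C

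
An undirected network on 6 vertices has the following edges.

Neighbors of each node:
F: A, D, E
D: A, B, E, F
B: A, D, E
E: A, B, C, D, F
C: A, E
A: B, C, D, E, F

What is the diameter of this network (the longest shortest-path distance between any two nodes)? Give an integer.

Eccentricity of each node (its greatest distance to any other): A:1, B:2, C:2, D:2, E:1, F:2.
The maximum eccentricity is 2, realized for instance by the pair C–F via C – A – F. So the diameter is 2.

2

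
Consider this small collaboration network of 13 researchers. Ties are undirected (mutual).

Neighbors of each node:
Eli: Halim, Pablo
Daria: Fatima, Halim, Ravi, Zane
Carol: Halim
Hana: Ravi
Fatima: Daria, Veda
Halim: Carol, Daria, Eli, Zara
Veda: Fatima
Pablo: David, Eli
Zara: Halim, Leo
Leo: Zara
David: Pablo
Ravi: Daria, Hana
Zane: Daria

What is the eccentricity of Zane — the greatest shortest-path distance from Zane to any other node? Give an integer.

Distances from Zane: Carol:3, Daria:1, David:5, Eli:3, Fatima:2, Halim:2, Hana:3, Leo:4, Pablo:4, Ravi:2, Veda:3, Zara:3.
The largest is 5 (to David), so the eccentricity of Zane is 5.

5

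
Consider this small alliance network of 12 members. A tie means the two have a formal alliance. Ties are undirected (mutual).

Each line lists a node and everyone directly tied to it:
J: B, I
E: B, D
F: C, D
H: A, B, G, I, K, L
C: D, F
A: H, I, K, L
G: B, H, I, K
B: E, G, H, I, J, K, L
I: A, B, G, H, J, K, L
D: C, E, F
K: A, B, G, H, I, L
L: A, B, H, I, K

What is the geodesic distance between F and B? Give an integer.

One shortest route is F – D – E – B, which uses 3 edges, and at distance 2 from F we only reach {E}, which does not include B. So d(F,B) = 3.

3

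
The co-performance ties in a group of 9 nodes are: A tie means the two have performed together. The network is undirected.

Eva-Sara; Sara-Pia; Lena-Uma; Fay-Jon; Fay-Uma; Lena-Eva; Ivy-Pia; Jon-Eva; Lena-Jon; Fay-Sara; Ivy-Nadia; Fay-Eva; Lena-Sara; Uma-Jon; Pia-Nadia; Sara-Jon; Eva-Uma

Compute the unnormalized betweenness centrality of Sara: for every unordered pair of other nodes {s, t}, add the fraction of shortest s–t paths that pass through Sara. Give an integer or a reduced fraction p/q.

61/4

Pairs whose geodesics pass through Sara — Uma–Pia: 4/4; Uma–Nadia: 4/4; Uma–Ivy: 4/4; Jon–Pia: 1; Jon–Nadia: 1; Jon–Ivy: 1; Eva–Pia: 1; Eva–Nadia: 1; Eva–Ivy: 1; Fay–Lena: 1/4; Fay–Pia: 1; Fay–Nadia: 1; Fay–Ivy: 1; Lena–Pia: 1 … (+2 more pairs).
All other pairs contribute 0.
Summing the contributions gives betweenness(Sara) = 61/4.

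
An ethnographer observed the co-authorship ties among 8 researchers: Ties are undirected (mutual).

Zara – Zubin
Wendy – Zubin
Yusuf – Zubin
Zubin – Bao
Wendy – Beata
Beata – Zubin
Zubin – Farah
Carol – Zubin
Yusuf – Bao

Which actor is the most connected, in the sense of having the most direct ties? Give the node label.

Degrees — Bao:2, Beata:2, Carol:1, Farah:1, Wendy:2, Yusuf:2, Zara:1, Zubin:7.
The maximum is 7, attained only by Zubin.

Zubin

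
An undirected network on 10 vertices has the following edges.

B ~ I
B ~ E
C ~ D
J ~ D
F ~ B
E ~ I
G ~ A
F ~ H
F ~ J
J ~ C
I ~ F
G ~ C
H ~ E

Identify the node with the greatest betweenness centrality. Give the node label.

F

Unnormalized betweenness of each node: A:0, B:2, C:14, D:0, E:1, F:21, G:8, H:2, I:2, J:20.
F has the largest value, 21, making it the main broker — the node through which the most shortest paths run.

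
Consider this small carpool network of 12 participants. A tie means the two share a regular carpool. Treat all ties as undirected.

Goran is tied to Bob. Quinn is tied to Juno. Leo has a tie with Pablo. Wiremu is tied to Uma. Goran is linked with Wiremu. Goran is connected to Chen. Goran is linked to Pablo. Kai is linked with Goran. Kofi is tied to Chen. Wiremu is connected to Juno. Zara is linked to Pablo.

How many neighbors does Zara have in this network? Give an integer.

Zara is directly tied to Pablo. That is 1 neighbor, so the degree of Zara is 1.

1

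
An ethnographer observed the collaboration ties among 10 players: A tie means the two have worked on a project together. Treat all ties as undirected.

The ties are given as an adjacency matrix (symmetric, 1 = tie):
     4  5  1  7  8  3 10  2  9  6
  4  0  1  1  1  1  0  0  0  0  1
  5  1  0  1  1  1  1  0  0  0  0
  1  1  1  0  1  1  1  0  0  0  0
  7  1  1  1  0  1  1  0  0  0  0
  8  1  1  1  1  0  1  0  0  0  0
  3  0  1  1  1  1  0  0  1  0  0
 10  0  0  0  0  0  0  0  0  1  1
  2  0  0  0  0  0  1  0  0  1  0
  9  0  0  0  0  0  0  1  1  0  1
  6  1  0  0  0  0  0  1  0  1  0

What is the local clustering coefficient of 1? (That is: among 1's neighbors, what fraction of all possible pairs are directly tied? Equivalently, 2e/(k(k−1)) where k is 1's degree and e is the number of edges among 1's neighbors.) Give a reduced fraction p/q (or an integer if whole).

9/10

1's neighbors: 3, 4, 5, 7, and 8 (k = 5).
Possible neighbor pairs: C(5,2) = 10. Edges among them: 3–5, 3–7, 3–8, 4–5, 4–7, 4–8, 5–7, 5–8, 7–8 → e = 9.
Clustering(1) = 9/10.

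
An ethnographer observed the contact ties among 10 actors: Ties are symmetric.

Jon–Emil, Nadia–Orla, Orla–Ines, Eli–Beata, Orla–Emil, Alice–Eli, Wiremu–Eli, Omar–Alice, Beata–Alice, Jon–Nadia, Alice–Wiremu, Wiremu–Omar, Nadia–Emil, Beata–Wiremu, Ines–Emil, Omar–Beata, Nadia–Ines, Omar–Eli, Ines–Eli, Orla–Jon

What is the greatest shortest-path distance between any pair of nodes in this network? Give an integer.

Eccentricity of each node (its greatest distance to any other): Alice:4, Beata:4, Eli:3, Emil:3, Ines:2, Jon:4, Nadia:3, Omar:4, Orla:3, Wiremu:4.
The maximum eccentricity is 4, realized for instance by the pair Alice–Jon via Alice – Eli – Ines – Orla – Jon. So the diameter is 4.

4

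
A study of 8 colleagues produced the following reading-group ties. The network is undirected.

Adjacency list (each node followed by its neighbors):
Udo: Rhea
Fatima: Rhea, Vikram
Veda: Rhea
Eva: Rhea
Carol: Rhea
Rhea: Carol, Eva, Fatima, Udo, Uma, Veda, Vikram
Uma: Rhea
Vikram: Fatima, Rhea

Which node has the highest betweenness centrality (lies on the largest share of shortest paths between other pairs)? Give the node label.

Rhea

Unnormalized betweenness of each node: Carol:0, Eva:0, Fatima:0, Rhea:20, Udo:0, Uma:0, Veda:0, Vikram:0.
Rhea has the largest value, 20, making it the main broker — the node through which the most shortest paths run.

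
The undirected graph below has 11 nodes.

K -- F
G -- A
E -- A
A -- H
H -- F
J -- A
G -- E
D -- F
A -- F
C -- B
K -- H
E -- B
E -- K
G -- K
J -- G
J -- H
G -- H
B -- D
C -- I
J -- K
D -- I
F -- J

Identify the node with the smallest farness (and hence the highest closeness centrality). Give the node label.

F

Farness (sum of distances to all others) for each node — A:17, B:19, C:26, D:18, E:17, F:16, G:19, H:19, I:25, J:19, K:17.
The smallest farness is 16, for F, so F has the highest closeness.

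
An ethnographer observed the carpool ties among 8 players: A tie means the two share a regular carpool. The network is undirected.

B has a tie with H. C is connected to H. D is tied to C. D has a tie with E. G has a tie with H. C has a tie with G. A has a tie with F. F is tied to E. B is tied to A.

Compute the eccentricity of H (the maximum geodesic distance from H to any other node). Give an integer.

3

Distances from H: A:2, B:1, C:1, D:2, E:3, F:3, G:1.
The largest is 3 (to E and F), so the eccentricity of H is 3.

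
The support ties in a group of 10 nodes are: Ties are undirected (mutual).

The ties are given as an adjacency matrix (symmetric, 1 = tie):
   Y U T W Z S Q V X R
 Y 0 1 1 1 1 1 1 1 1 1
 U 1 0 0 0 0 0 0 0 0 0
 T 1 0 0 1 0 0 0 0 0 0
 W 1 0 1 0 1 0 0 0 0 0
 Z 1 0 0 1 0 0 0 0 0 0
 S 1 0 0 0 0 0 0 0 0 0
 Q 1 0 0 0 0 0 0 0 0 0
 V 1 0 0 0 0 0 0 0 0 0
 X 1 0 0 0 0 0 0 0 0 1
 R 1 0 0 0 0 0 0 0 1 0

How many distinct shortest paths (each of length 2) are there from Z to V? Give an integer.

The shortest distance is 2, and the only length-2 path is Z–Y–V. So there is exactly 1 shortest path.

1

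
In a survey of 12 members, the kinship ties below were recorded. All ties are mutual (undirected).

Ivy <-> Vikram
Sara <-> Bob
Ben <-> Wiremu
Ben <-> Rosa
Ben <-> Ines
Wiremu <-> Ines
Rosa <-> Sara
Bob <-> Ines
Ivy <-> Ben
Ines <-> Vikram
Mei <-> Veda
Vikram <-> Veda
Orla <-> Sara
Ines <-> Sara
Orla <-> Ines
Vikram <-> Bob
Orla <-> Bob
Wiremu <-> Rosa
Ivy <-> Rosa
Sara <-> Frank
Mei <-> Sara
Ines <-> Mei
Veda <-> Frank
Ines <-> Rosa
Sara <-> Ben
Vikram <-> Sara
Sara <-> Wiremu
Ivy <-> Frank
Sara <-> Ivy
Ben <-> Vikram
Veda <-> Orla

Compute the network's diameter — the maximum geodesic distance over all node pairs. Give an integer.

3

Eccentricity of each node (its greatest distance to any other): Ben:2, Bob:2, Frank:2, Ines:2, Ivy:2, Mei:2, Orla:2, Rosa:3, Sara:2, Veda:3, Vikram:2, Wiremu:3.
The maximum eccentricity is 3, realized for instance by the pair Wiremu–Veda via Wiremu – Sara – Frank – Veda. So the diameter is 3.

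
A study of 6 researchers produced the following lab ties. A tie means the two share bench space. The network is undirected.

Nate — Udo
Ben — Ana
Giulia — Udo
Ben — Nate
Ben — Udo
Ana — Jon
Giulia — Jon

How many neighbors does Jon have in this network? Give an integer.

2

Jon is directly tied to Ana and Giulia. That is 2 neighbors, so the degree of Jon is 2.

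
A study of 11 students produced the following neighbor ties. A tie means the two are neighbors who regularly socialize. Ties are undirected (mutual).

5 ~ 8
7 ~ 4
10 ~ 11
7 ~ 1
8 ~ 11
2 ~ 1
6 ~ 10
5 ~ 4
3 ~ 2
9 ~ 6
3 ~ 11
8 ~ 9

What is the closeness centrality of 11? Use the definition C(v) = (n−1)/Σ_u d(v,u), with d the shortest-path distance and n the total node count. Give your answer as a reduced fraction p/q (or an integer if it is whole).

Distances from 11: 1:3, 2:2, 3:1, 4:3, 5:2, 6:2, 7:4, 8:1, 9:2, 10:1. Sum = 21.
n = 11, so closeness = 10/21.

10/21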